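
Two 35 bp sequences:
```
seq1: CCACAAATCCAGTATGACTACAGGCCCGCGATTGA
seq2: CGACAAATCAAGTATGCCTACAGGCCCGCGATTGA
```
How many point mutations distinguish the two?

3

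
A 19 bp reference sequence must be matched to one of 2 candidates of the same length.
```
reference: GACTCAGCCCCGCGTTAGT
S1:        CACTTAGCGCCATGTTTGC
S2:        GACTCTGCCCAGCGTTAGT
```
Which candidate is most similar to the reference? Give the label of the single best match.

S2

S1 differs at 7 positions; S2 differs at 2 positions. The closest is S2.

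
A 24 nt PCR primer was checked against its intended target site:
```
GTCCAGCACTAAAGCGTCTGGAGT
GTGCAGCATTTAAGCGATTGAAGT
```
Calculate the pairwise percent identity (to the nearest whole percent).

Mismatches at positions 3, 9, 11, 17, 18, 21 (1-based): 6 of 24.
Identical positions: 18/24 = 75% → 75%.

75%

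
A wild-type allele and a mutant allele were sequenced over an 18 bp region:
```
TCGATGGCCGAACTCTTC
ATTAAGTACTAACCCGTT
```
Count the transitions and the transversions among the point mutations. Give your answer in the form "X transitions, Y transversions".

3 transitions, 7 transversions

Transitions (purine↔purine or pyrimidine↔pyrimidine): 2 C→T, 14 T→C, 18 C→T.
Transversions (purine↔pyrimidine): 1 T→A, 3 G→T, 5 T→A, 7 G→T, 8 C→A, 10 G→T, 16 T→G.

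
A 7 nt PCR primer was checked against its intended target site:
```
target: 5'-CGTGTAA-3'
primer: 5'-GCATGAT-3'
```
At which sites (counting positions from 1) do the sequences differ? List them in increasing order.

1, 2, 3, 4, 5, 7

Scanning 1-based: 1: C/G; 2: G/C; 3: T/A; 4: G/T; 5: T/G; 7: A/T.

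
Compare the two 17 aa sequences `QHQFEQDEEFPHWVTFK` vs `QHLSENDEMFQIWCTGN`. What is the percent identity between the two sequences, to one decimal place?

47.1%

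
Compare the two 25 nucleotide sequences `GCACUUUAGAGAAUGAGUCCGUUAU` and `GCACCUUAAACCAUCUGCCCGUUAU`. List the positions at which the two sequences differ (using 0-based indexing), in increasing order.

Scanning 0-based: 4: U/C; 8: G/A; 10: G/C; 11: A/C; 14: G/C; 15: A/U; 17: U/C.

4, 8, 10, 11, 14, 15, 17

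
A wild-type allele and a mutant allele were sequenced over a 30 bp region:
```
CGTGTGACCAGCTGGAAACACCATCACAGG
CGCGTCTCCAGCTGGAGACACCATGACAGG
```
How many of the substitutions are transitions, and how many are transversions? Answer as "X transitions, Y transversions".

2 transitions, 3 transversions

Transitions (purine↔purine or pyrimidine↔pyrimidine): 3 T→C, 17 A→G.
Transversions (purine↔pyrimidine): 6 G→C, 7 A→T, 25 C→G.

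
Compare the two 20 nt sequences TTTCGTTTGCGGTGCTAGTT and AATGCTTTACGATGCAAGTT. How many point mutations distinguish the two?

7

The sequences differ at positions 1, 2, 4, 5, 9, 12, 16 (1-based) — 7 in total.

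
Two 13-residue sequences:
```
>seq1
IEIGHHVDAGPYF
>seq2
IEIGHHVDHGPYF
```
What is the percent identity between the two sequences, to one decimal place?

Mismatch at position 9 (1-based): 1 of 13.
Identical positions: 12/13 = 92.31% → 92.3%.

92.3%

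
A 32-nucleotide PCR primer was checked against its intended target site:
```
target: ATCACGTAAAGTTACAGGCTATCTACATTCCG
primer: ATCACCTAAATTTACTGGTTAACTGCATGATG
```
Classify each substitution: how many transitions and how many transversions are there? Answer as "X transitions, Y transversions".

3 transitions, 6 transversions

Transitions (purine↔purine or pyrimidine↔pyrimidine): 19 C→T, 25 A→G, 31 C→T.
Transversions (purine↔pyrimidine): 6 G→C, 11 G→T, 16 A→T, 22 T→A, 29 T→G, 30 C→A.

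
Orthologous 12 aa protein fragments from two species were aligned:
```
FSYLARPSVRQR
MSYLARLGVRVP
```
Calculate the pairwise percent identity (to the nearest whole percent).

58%

5 positions differ (1, 7, 8, 11, 12), so 7 of 12 match: 7/12 = 58.33%.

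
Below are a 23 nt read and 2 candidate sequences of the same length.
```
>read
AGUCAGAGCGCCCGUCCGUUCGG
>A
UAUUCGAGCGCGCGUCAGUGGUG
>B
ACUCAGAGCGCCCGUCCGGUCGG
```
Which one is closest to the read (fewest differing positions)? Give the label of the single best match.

B

Hamming distances to read — A: 9; B: 2.
Smallest is B with 2 mismatches.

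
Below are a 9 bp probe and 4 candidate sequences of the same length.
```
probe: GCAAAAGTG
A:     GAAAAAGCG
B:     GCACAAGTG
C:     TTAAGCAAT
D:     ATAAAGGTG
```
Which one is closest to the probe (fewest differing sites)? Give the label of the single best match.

B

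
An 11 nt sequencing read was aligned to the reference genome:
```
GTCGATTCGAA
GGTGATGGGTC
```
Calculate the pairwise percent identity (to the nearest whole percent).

6 positions differ (2, 3, 7, 8, 10, 11), so 5 of 11 match: 5/11 = 45.45%.

45%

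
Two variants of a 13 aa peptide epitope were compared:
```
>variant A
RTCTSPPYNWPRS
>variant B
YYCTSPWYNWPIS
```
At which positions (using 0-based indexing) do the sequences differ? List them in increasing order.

Scanning 0-based: 0: R/Y; 1: T/Y; 6: P/W; 11: R/I.

0, 1, 6, 11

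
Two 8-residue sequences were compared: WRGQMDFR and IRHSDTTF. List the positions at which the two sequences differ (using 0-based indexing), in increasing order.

Differences at position 0 (W→I), position 2 (G→H), position 3 (Q→S), position 4 (M→D), position 5 (D→T), position 6 (F→T), position 7 (R→F).

0, 2, 3, 4, 5, 6, 7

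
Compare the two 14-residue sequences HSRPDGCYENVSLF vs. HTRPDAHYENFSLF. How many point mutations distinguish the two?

4

Mismatches (1-based): position 2: S→T; position 6: G→A; position 7: C→H; position 11: V→F.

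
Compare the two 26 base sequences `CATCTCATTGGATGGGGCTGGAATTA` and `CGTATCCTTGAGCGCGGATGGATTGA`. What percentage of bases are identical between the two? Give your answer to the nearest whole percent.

Mismatches at positions 2, 4, 7, 11, 12, 13, 15, 18, 23, 25 (1-based): 10 of 26.
Identical positions: 16/26 = 61.54% → 62%.

62%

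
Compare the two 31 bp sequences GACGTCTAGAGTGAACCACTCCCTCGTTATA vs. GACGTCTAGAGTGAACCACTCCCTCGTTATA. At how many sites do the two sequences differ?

No positions differ; the sequences are identical.

0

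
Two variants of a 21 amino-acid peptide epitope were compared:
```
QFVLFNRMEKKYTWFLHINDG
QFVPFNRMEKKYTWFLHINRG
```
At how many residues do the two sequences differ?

The sequences differ at residues 4, 20 (1-based) — 2 in total.

2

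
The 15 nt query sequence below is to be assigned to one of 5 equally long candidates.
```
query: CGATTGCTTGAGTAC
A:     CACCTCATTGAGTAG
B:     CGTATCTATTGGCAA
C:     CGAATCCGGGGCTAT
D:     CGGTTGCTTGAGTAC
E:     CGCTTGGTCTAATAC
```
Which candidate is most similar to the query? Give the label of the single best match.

D

Hamming distances to query — A: 6; B: 9; C: 7; D: 1; E: 5.
Smallest is D with 1 mismatch.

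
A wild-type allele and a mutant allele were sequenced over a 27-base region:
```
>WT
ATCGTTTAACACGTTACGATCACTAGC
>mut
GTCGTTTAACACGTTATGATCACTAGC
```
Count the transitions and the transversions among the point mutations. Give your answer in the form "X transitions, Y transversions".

Mismatches (1-based):
base 1: A→G (purine→purine, transition)
base 17: C→T (pyrimidine→pyrimidine, transition)

2 transitions, 0 transversions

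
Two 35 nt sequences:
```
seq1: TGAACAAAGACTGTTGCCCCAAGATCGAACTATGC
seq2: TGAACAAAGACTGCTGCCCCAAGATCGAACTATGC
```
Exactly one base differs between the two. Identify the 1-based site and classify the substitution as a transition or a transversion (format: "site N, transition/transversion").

site 14, transition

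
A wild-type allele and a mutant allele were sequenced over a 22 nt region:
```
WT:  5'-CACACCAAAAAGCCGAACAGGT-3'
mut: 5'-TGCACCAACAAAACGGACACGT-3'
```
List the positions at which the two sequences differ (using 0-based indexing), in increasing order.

0, 1, 8, 11, 12, 15, 19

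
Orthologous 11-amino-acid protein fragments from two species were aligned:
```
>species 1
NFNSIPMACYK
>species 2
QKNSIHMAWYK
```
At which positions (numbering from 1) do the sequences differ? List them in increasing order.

1, 2, 6, 9

Scanning 1-based: 1: N/Q; 2: F/K; 6: P/H; 9: C/W.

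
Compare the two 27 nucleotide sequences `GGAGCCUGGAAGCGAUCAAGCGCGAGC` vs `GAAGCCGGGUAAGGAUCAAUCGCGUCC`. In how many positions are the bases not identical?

The sequences differ at positions 2, 7, 10, 12, 13, 20, 25, 26 (1-based) — 8 in total.

8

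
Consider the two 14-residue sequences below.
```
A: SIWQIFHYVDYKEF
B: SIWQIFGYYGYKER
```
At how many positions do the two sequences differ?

4

Comparing position by position, 4 positions differ: 7 (H/G), 9 (V/Y), 10 (D/G), 14 (F/R).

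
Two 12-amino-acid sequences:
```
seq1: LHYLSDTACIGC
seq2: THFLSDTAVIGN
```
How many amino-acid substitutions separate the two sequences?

4

The sequences differ at residues 1, 3, 9, 12 (1-based) — 4 in total.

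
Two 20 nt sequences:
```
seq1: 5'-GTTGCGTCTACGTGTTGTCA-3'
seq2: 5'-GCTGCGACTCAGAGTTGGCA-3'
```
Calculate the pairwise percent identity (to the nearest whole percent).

70%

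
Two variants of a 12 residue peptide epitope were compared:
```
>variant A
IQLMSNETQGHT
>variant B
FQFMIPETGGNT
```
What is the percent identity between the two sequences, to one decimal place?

50.0%

Mismatches at positions 1, 3, 5, 6, 9, 11 (1-based): 6 of 12.
Identical positions: 6/12 = 50% → 50.0%.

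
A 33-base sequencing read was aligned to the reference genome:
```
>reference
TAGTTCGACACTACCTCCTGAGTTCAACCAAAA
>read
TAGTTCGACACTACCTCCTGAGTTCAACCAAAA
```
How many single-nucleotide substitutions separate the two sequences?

No positions differ; the sequences are identical.

0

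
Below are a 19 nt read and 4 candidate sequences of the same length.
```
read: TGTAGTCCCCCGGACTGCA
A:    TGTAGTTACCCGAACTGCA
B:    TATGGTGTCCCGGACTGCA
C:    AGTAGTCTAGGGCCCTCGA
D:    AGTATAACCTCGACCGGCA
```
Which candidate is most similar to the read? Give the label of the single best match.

Hamming distances to read — A: 3; B: 4; C: 9; D: 8.
Smallest is A with 3 mismatches.

A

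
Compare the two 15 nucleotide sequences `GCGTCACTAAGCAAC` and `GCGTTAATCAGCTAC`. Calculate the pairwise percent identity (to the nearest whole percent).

73%

4 positions differ (5, 7, 9, 13), so 11 of 15 match: 11/15 = 73.33%.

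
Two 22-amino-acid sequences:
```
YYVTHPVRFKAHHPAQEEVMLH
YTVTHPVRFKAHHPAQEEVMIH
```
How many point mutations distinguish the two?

Mismatches (1-based): residue 2: Y→T; residue 21: L→I.

2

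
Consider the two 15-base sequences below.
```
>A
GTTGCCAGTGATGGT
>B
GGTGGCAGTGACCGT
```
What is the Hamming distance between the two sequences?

Mismatches (1-based): base 2: T→G; base 5: C→G; base 12: T→C; base 13: G→C.

4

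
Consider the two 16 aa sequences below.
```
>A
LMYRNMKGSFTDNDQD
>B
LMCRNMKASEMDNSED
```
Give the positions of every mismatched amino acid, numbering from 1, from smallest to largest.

3, 8, 10, 11, 14, 15

Scanning 1-based: 3: Y/C; 8: G/A; 10: F/E; 11: T/M; 14: D/S; 15: Q/E.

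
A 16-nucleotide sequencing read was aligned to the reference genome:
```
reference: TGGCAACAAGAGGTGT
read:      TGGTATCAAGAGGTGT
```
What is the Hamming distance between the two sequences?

2

Mismatches (1-based): base 4: C→T; base 6: A→T.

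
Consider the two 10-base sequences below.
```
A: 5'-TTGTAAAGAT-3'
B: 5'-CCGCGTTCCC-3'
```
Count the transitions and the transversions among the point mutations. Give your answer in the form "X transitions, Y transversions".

5 transitions, 4 transversions

Mismatches (1-based):
position 1: T→C (pyrimidine→pyrimidine, transition)
position 2: T→C (pyrimidine→pyrimidine, transition)
position 4: T→C (pyrimidine→pyrimidine, transition)
position 5: A→G (purine→purine, transition)
position 6: A→T (purine→pyrimidine, transversion)
position 7: A→T (purine→pyrimidine, transversion)
position 8: G→C (purine→pyrimidine, transversion)
position 9: A→C (purine→pyrimidine, transversion)
position 10: T→C (pyrimidine→pyrimidine, transition)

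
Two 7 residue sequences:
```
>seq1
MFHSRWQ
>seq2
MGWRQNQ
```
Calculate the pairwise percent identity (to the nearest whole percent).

5 positions differ (2, 3, 4, 5, 6), so 2 of 7 match: 2/7 = 28.57%.

29%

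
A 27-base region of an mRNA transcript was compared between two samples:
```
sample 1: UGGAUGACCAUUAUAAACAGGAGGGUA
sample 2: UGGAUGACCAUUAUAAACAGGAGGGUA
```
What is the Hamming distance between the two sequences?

No positions differ; the sequences are identical.

0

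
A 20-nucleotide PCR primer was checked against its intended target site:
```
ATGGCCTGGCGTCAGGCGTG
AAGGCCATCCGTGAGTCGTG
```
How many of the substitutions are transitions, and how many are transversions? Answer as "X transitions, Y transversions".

0 transitions, 6 transversions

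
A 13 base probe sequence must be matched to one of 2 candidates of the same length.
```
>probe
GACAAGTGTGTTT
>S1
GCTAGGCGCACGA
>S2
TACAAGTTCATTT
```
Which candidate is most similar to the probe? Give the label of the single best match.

S2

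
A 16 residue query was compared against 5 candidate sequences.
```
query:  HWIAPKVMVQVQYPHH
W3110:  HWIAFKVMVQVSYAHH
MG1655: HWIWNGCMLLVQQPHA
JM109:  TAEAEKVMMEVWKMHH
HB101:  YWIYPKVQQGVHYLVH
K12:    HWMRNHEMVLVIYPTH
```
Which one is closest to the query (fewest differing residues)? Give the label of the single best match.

Hamming distances to query — W3110: 3; MG1655: 8; JM109: 9; HB101: 8; K12: 8.
Smallest is W3110 with 3 mismatches.

W3110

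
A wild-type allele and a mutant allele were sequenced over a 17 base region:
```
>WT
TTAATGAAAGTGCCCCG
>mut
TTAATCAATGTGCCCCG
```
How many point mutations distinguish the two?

The sequences differ at positions 6, 9 (1-based) — 2 in total.

2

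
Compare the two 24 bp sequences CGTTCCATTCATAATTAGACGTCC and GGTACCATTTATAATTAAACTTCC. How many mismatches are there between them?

5

Mismatches (1-based): position 1: C→G; position 4: T→A; position 10: C→T; position 18: G→A; position 21: G→T.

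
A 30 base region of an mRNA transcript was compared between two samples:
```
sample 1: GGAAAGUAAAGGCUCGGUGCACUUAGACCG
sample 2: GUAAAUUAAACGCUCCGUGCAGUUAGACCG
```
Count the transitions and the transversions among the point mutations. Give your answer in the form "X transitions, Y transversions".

0 transitions, 5 transversions

Mismatches (1-based):
position 2: G→U (purine→pyrimidine, transversion)
position 6: G→U (purine→pyrimidine, transversion)
position 11: G→C (purine→pyrimidine, transversion)
position 16: G→C (purine→pyrimidine, transversion)
position 22: C→G (pyrimidine→purine, transversion)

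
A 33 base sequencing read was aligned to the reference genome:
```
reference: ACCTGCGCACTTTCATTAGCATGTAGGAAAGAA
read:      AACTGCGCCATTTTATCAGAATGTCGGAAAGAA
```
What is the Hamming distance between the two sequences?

7

Comparing position by position, 7 sites differ: 2 (C/A), 9 (A/C), 10 (C/A), 14 (C/T), 17 (T/C), 20 (C/A), 25 (A/C).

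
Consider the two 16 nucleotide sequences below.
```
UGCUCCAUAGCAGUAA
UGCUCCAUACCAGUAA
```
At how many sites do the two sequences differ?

1

Mismatches (1-based): site 10: G→C.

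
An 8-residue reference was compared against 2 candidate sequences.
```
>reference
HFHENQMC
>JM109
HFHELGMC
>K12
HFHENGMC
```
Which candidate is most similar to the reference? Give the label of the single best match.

K12

JM109 differs at 2 residues; K12 differs at 1 residue. The closest is K12.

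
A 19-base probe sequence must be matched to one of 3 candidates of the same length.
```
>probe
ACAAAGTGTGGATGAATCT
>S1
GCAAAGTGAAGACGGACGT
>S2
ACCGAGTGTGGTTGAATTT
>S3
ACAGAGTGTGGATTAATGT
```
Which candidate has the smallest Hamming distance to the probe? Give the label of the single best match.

S3

Hamming distances to probe — S1: 7; S2: 4; S3: 3.
Smallest is S3 with 3 mismatches.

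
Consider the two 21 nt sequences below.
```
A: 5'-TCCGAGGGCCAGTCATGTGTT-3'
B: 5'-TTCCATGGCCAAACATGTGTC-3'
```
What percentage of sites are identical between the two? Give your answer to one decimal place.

6 positions differ (2, 4, 6, 12, 13, 21), so 15 of 21 match: 15/21 = 71.43%.

71.4%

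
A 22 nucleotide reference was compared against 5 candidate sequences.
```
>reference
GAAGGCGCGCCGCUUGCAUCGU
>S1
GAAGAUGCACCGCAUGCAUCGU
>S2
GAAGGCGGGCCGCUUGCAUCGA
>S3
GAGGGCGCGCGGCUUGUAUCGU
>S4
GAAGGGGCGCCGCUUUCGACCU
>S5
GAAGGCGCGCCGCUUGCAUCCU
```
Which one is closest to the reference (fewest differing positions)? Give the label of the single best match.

S5

S1 differs at 4 positions; S2 differs at 2 positions; S3 differs at 3 positions; S4 differs at 5 positions; S5 differs at 1 position. The closest is S5.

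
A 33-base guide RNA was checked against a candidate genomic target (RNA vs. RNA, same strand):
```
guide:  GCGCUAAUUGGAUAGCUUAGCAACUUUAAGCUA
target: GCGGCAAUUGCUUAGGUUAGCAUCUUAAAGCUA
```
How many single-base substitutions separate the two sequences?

7

Mismatches (1-based): base 4: C→G; base 5: U→C; base 11: G→C; base 12: A→U; base 16: C→G; base 23: A→U; base 27: U→A.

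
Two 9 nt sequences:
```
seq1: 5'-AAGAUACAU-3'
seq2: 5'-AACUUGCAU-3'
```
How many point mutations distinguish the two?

3

Mismatches (1-based): base 3: G→C; base 4: A→U; base 6: A→G.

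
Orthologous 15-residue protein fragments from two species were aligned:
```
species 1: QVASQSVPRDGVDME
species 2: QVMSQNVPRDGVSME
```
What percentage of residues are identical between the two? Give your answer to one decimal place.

3 positions differ (3, 6, 13), so 12 of 15 match: 12/15 = 80%.

80.0%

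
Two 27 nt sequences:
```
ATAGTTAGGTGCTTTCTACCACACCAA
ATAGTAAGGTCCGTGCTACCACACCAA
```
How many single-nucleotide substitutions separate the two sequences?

Comparing position by position, 4 sites differ: 6 (T/A), 11 (G/C), 13 (T/G), 15 (T/G).

4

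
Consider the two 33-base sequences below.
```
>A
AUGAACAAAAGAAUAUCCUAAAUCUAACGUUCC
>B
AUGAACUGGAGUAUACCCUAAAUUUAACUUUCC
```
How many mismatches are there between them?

Comparing position by position, 7 positions differ: 7 (A/U), 8 (A/G), 9 (A/G), 12 (A/U), 16 (U/C), 24 (C/U), 29 (G/U).

7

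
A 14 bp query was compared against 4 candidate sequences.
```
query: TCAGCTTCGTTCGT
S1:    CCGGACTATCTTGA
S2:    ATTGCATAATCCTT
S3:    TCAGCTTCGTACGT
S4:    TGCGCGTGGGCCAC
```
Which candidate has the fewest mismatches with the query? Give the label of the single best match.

Hamming distances to query — S1: 9; S2: 8; S3: 1; S4: 8.
Smallest is S3 with 1 mismatch.

S3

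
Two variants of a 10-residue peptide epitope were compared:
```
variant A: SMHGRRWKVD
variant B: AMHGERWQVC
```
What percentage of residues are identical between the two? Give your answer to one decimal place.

4 positions differ (1, 5, 8, 10), so 6 of 10 match: 6/10 = 60%.

60.0%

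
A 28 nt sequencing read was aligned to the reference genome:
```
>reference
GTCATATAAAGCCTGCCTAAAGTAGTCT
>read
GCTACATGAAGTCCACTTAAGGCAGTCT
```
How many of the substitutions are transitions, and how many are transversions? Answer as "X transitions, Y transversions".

10 transitions, 0 transversions

Mismatches (1-based):
position 2: T→C (pyrimidine→pyrimidine, transition)
position 3: C→T (pyrimidine→pyrimidine, transition)
position 5: T→C (pyrimidine→pyrimidine, transition)
position 8: A→G (purine→purine, transition)
position 12: C→T (pyrimidine→pyrimidine, transition)
position 14: T→C (pyrimidine→pyrimidine, transition)
position 15: G→A (purine→purine, transition)
position 17: C→T (pyrimidine→pyrimidine, transition)
position 21: A→G (purine→purine, transition)
position 23: T→C (pyrimidine→pyrimidine, transition)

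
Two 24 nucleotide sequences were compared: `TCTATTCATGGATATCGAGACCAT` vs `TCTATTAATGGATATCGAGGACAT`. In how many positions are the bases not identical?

The sequences differ at positions 7, 20, 21 (1-based) — 3 in total.

3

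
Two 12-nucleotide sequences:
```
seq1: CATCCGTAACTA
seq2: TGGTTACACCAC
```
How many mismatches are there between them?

10

The sequences differ at bases 1, 2, 3, 4, 5, 6, 7, 9, 11, 12 (1-based) — 10 in total.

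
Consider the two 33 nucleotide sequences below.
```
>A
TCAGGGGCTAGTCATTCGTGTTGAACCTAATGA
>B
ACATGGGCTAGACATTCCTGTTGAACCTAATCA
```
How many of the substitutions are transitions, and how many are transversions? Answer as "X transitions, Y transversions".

0 transitions, 5 transversions

Transitions (purine↔purine or pyrimidine↔pyrimidine): none.
Transversions (purine↔pyrimidine): 1 T→A, 4 G→T, 12 T→A, 18 G→C, 32 G→C.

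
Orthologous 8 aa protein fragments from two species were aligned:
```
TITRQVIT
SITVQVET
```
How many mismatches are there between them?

Mismatches (1-based): residue 1: T→S; residue 4: R→V; residue 7: I→E.

3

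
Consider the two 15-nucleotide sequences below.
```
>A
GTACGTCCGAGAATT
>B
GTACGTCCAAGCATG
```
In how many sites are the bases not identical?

Mismatches (1-based): site 9: G→A; site 12: A→C; site 15: T→G.

3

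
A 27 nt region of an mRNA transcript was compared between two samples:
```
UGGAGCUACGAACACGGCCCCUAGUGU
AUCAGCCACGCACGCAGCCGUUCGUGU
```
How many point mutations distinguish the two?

Comparing position by position, 10 bases differ: 1 (U/A), 2 (G/U), 3 (G/C), 7 (U/C), 11 (A/C), 14 (A/G), 16 (G/A), 20 (C/G), 21 (C/U), 23 (A/C).

10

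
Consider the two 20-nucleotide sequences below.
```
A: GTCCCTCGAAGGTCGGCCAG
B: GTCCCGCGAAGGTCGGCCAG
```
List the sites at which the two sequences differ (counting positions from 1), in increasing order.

Differences at site 6 (T→G).

6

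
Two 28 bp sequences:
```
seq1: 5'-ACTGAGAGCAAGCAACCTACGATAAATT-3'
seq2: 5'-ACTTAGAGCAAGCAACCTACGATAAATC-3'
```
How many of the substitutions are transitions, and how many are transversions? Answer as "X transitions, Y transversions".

1 transition, 1 transversion

Transitions (purine↔purine or pyrimidine↔pyrimidine): 28 T→C.
Transversions (purine↔pyrimidine): 4 G→T.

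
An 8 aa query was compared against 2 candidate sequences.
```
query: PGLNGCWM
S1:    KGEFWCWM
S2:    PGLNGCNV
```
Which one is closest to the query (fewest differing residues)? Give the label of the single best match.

Hamming distances to query — S1: 4; S2: 2.
Smallest is S2 with 2 mismatches.

S2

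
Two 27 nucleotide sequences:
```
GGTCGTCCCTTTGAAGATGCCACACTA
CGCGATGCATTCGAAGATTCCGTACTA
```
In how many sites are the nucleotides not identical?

10

Comparing position by position, 10 sites differ: 1 (G/C), 3 (T/C), 4 (C/G), 5 (G/A), 7 (C/G), 9 (C/A), 12 (T/C), 19 (G/T), 22 (A/G), 23 (C/T).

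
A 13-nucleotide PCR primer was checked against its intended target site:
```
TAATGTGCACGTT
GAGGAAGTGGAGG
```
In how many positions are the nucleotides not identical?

11

The sequences differ at positions 1, 3, 4, 5, 6, 8, 9, 10, 11, 12, 13 (1-based) — 11 in total.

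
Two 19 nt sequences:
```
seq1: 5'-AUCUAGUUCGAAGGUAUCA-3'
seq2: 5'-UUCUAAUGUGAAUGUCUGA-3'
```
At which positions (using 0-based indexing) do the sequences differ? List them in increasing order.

Scanning 0-based: 0: A/U; 5: G/A; 7: U/G; 8: C/U; 12: G/U; 15: A/C; 17: C/G.

0, 5, 7, 8, 12, 15, 17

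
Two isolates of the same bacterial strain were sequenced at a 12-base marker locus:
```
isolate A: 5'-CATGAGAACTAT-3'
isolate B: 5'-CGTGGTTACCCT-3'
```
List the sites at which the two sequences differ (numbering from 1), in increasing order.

2, 5, 6, 7, 10, 11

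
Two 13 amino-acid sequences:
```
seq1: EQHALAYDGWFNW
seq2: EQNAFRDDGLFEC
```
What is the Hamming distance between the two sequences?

Mismatches (1-based): residue 3: H→N; residue 5: L→F; residue 6: A→R; residue 7: Y→D; residue 10: W→L; residue 12: N→E; residue 13: W→C.

7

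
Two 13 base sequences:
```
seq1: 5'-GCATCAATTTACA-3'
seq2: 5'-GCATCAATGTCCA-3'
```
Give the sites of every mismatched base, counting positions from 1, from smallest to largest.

9, 11

Differences at site 9 (T→G), site 11 (A→C).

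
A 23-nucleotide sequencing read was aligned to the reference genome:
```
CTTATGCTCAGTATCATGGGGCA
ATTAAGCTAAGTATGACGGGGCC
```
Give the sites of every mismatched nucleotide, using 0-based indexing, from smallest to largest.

0, 4, 8, 14, 16, 22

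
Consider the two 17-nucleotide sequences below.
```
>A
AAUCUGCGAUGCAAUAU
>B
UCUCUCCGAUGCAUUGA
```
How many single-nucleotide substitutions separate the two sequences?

Mismatches (1-based): position 1: A→U; position 2: A→C; position 6: G→C; position 14: A→U; position 16: A→G; position 17: U→A.

6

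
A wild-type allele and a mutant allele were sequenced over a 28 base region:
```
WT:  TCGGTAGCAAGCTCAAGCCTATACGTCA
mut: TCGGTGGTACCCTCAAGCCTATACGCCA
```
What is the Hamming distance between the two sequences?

The sequences differ at bases 6, 8, 10, 11, 26 (1-based) — 5 in total.

5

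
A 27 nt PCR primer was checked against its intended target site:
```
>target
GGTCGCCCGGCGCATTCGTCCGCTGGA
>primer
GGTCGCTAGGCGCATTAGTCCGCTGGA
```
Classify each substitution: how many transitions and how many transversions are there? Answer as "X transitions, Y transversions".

1 transition, 2 transversions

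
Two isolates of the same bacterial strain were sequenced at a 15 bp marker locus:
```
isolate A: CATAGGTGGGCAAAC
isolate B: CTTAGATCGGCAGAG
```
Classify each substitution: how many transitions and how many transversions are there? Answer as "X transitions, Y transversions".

2 transitions, 3 transversions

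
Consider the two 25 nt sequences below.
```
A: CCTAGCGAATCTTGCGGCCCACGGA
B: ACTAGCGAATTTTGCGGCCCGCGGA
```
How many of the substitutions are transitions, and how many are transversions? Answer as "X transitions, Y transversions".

2 transitions, 1 transversion

Transitions (purine↔purine or pyrimidine↔pyrimidine): 11 C→T, 21 A→G.
Transversions (purine↔pyrimidine): 1 C→A.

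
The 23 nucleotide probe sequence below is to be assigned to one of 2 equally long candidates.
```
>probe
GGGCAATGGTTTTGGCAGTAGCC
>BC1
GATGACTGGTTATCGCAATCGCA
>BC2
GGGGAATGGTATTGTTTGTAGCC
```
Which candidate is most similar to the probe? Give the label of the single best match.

BC2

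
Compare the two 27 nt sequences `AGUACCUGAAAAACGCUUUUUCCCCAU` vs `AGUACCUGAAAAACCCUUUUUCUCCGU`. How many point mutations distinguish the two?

The sequences differ at sites 15, 23, 26 (1-based) — 3 in total.

3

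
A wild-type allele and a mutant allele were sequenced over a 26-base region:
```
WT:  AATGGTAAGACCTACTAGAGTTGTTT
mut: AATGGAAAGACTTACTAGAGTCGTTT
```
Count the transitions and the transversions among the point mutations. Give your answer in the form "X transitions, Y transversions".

2 transitions, 1 transversion

Mismatches (1-based):
position 6: T→A (pyrimidine→purine, transversion)
position 12: C→T (pyrimidine→pyrimidine, transition)
position 22: T→C (pyrimidine→pyrimidine, transition)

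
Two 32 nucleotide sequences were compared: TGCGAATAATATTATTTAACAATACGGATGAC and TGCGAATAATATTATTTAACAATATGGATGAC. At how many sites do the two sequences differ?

1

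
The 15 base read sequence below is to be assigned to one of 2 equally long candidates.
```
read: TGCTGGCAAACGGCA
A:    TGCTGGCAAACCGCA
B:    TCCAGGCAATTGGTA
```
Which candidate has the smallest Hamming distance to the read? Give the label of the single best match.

A

Hamming distances to read — A: 1; B: 5.
Smallest is A with 1 mismatch.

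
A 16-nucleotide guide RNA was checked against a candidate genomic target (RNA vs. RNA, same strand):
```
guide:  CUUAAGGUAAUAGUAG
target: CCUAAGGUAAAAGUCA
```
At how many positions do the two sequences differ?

The sequences differ at positions 2, 11, 15, 16 (1-based) — 4 in total.

4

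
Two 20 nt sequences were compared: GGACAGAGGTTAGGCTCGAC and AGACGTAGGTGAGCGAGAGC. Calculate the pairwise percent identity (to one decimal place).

10 positions differ (1, 5, 6, 11, 14, 15, 16, 17, 18, 19), so 10 of 20 match: 10/20 = 50%.

50.0%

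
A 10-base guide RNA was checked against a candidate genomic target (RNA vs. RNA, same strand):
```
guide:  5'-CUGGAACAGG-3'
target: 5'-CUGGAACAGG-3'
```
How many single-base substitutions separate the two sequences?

The two sequences are identical at every position.

0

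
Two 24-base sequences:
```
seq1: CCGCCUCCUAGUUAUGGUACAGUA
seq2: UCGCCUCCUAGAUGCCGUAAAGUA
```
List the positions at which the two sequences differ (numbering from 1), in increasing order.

1, 12, 14, 15, 16, 20

Differences at position 1 (C→U), position 12 (U→A), position 14 (A→G), position 15 (U→C), position 16 (G→C), position 20 (C→A).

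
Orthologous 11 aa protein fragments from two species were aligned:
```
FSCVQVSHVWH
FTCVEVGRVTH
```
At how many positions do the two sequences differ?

The sequences differ at positions 2, 5, 7, 8, 10 (1-based) — 5 in total.

5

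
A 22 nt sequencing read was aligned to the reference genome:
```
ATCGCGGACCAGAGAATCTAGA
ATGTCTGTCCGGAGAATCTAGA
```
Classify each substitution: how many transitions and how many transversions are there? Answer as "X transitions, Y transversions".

1 transition, 4 transversions

Mismatches (1-based):
site 3: C→G (pyrimidine→purine, transversion)
site 4: G→T (purine→pyrimidine, transversion)
site 6: G→T (purine→pyrimidine, transversion)
site 8: A→T (purine→pyrimidine, transversion)
site 11: A→G (purine→purine, transition)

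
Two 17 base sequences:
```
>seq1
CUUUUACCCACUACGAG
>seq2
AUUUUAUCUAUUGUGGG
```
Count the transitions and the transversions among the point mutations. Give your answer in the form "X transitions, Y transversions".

6 transitions, 1 transversion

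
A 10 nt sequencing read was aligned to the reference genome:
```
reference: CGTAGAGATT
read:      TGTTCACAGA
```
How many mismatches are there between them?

6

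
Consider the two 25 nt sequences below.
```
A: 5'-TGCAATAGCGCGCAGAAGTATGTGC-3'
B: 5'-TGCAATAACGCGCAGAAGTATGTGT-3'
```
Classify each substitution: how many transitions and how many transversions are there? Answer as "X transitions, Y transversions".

2 transitions, 0 transversions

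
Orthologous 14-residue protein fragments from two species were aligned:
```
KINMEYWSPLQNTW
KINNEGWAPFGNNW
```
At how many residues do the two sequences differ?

The sequences differ at residues 4, 6, 8, 10, 11, 13 (1-based) — 6 in total.

6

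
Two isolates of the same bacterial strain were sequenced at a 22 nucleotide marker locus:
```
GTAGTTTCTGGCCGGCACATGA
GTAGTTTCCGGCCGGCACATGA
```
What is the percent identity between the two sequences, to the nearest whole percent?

95%

1 position differs (9), so 21 of 22 match: 21/22 = 95.45%.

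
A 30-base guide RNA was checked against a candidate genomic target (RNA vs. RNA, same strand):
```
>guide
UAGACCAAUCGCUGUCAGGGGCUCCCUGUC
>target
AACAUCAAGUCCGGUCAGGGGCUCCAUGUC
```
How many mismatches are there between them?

8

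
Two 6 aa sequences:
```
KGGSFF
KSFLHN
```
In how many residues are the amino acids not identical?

5

Comparing position by position, 5 residues differ: 2 (G/S), 3 (G/F), 4 (S/L), 5 (F/H), 6 (F/N).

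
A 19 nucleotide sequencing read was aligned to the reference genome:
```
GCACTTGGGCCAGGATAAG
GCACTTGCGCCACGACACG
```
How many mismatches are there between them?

4

The sequences differ at positions 8, 13, 16, 18 (1-based) — 4 in total.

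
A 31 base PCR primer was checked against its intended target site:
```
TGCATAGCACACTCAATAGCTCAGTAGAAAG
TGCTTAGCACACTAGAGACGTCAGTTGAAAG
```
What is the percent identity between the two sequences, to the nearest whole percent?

77%

7 positions differ (4, 14, 15, 17, 19, 20, 26), so 24 of 31 match: 24/31 = 77.42%.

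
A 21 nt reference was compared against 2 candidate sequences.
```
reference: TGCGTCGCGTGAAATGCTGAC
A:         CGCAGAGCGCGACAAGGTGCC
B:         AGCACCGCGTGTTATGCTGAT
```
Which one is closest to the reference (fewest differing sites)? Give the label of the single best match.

B

A differs at 9 sites; B differs at 6 sites. The closest is B.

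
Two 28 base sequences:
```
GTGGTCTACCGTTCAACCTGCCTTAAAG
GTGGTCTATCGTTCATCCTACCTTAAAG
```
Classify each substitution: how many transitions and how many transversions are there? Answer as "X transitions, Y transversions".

Transitions (purine↔purine or pyrimidine↔pyrimidine): 9 C→T, 20 G→A.
Transversions (purine↔pyrimidine): 16 A→T.

2 transitions, 1 transversion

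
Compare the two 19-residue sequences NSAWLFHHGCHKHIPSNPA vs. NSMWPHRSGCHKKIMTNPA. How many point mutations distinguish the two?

Comparing position by position, 8 residues differ: 3 (A/M), 5 (L/P), 6 (F/H), 7 (H/R), 8 (H/S), 13 (H/K), 15 (P/M), 16 (S/T).

8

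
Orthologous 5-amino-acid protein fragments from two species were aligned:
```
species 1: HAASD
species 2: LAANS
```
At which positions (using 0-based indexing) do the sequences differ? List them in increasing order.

Scanning 0-based: 0: H/L; 3: S/N; 4: D/S.

0, 3, 4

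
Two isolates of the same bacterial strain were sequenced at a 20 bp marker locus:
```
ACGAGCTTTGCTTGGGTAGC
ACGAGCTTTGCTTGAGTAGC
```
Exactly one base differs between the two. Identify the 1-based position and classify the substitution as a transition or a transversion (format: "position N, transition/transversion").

Position 15 changes G→A. G is a purine and A is a purine, so this is a transition.

position 15, transition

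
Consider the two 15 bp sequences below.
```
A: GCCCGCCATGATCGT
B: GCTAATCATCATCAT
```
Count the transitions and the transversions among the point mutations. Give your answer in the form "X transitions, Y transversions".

Mismatches (1-based):
position 3: C→T (pyrimidine→pyrimidine, transition)
position 4: C→A (pyrimidine→purine, transversion)
position 5: G→A (purine→purine, transition)
position 6: C→T (pyrimidine→pyrimidine, transition)
position 10: G→C (purine→pyrimidine, transversion)
position 14: G→A (purine→purine, transition)

4 transitions, 2 transversions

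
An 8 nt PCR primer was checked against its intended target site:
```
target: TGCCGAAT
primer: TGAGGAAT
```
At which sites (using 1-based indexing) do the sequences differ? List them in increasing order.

3, 4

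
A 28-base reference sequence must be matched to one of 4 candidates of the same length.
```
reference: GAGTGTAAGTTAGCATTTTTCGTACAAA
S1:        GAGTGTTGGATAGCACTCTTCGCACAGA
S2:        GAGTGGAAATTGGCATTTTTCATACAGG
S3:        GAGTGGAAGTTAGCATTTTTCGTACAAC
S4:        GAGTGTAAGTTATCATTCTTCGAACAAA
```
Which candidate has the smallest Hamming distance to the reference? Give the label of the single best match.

S3

Hamming distances to reference — S1: 7; S2: 6; S3: 2; S4: 3.
Smallest is S3 with 2 mismatches.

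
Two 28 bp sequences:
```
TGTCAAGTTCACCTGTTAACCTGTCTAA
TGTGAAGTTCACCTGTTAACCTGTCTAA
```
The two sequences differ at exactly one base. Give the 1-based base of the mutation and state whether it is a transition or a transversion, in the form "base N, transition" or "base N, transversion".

base 4, transversion

The sequences differ only at base 4: C→G (pyrimidine→purine), a transversion.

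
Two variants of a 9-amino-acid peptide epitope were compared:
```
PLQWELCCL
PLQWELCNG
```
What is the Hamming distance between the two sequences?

Comparing position by position, 2 positions differ: 8 (C/N), 9 (L/G).

2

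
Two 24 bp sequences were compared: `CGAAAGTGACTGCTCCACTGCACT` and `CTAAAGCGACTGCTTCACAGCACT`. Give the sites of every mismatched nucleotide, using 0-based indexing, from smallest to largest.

Scanning 0-based: 1: G/T; 6: T/C; 14: C/T; 18: T/A.

1, 6, 14, 18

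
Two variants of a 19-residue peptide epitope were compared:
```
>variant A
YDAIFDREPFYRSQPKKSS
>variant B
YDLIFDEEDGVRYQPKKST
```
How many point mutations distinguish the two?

The sequences differ at residues 3, 7, 9, 10, 11, 13, 19 (1-based) — 7 in total.

7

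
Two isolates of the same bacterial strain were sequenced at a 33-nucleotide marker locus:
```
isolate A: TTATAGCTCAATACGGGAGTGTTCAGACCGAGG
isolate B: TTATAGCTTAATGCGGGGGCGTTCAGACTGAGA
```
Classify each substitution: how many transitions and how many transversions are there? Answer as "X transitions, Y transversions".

Transitions (purine↔purine or pyrimidine↔pyrimidine): 9 C→T, 13 A→G, 18 A→G, 20 T→C, 29 C→T, 33 G→A.
Transversions (purine↔pyrimidine): none.

6 transitions, 0 transversions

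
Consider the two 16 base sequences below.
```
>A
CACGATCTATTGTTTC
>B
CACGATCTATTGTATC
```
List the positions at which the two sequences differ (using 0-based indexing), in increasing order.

13

Differences at position 13 (T→A).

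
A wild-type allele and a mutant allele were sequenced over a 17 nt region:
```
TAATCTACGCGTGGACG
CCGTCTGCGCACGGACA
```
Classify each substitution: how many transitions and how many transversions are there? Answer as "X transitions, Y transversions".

6 transitions, 1 transversion

Mismatches (1-based):
base 1: T→C (pyrimidine→pyrimidine, transition)
base 2: A→C (purine→pyrimidine, transversion)
base 3: A→G (purine→purine, transition)
base 7: A→G (purine→purine, transition)
base 11: G→A (purine→purine, transition)
base 12: T→C (pyrimidine→pyrimidine, transition)
base 17: G→A (purine→purine, transition)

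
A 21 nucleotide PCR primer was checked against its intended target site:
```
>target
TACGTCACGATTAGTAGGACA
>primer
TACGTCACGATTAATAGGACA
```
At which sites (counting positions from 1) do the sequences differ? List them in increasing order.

Differences at site 14 (G→A).

14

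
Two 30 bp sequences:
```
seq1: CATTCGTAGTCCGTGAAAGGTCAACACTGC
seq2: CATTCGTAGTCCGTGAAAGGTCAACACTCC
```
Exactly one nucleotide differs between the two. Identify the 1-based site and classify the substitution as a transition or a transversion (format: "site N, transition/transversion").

site 29, transversion

The sequences differ only at site 29: G→C (purine→pyrimidine), a transversion.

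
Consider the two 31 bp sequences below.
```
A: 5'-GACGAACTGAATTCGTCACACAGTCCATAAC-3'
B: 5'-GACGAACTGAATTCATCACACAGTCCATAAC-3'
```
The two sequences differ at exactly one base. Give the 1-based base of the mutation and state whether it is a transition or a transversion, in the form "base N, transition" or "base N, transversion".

base 15, transition

Base 15 changes G→A. G is a purine and A is a purine, so this is a transition.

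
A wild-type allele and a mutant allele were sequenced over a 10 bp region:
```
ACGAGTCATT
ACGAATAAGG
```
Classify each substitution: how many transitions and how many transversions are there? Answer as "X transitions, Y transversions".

Mismatches (1-based):
site 5: G→A (purine→purine, transition)
site 7: C→A (pyrimidine→purine, transversion)
site 9: T→G (pyrimidine→purine, transversion)
site 10: T→G (pyrimidine→purine, transversion)

1 transition, 3 transversions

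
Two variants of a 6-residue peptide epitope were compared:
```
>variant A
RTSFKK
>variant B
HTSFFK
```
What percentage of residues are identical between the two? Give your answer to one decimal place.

Mismatches at positions 1, 5 (1-based): 2 of 6.
Identical positions: 4/6 = 66.67% → 66.7%.

66.7%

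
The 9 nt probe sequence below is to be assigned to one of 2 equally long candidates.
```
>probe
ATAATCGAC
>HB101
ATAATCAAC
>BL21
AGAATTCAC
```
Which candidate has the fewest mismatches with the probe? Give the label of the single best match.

Hamming distances to probe — HB101: 1; BL21: 3.
Smallest is HB101 with 1 mismatch.

HB101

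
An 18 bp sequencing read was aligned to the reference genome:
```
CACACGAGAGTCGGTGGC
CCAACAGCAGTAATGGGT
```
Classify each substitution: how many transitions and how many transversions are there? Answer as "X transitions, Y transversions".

Mismatches (1-based):
position 2: A→C (purine→pyrimidine, transversion)
position 3: C→A (pyrimidine→purine, transversion)
position 6: G→A (purine→purine, transition)
position 7: A→G (purine→purine, transition)
position 8: G→C (purine→pyrimidine, transversion)
position 12: C→A (pyrimidine→purine, transversion)
position 13: G→A (purine→purine, transition)
position 14: G→T (purine→pyrimidine, transversion)
position 15: T→G (pyrimidine→purine, transversion)
position 18: C→T (pyrimidine→pyrimidine, transition)

4 transitions, 6 transversions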